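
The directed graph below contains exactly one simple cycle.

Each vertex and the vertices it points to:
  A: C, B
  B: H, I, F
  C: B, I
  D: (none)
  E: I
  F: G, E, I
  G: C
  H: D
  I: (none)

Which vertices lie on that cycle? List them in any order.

B, C, F, G

DFS with gray/black marking from B:
B gray
  H gray
    D gray
    D black
  H black
  I gray
  I black
  F gray
    G gray
      C gray
        C→B: B is gray → back edge
Back edge closes the cycle B → F → G → C → B; its vertices are {B, C, F, G}.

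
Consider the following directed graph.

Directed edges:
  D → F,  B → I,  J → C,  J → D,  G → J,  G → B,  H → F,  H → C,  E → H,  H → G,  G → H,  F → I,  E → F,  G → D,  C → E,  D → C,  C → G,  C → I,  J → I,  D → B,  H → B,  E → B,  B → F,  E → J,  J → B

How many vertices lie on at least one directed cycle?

6

A vertex is on a directed cycle iff it belongs to a strongly connected component of size ≥ 2 (or has a self-loop).
The vertices on cycles are {C, D, E, G, H, J} — 6 in total.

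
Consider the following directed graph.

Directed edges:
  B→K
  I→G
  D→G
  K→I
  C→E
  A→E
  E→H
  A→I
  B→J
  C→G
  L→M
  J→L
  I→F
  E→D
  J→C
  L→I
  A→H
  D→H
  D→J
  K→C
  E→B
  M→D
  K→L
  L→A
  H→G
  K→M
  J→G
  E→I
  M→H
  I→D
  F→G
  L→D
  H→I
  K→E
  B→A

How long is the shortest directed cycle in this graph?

3

For each vertex v, BFS finds the shortest path from v back to v.
The shortest such closed walk is B → K → E → B, length 3.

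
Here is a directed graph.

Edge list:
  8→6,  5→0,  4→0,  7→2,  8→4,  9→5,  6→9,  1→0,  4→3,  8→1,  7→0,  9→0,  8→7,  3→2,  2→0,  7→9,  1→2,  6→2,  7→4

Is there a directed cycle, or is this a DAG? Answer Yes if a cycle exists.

DFS with white/gray/black marking, starting from 7:
7 gray
  9 gray
    5 gray
      0 gray
      0 black
    5 black
    9→0: 0 black — skip
  9 black
  4 gray
    4→0: 0 black — skip
    3 gray
      2 gray
        2→0: 0 black — skip
      2 black
    3 black
  4 black
  7→2: 2 black — skip
  7→0: 0 black — skip
7 black
1 gray
  1→2: 2 black — skip
  1→0: 0 black — skip
1 black
6 gray
  6→9: 9 black — skip
  6→2: 2 black — skip
6 black
8 gray
  8→7: 7 black — skip
  8→4: 4 black — skip
  8→1: 1 black — skip
  8→6: 6 black — skip
8 black
Every edge goes to a white or black vertex — no back edge, so the graph is acyclic.

No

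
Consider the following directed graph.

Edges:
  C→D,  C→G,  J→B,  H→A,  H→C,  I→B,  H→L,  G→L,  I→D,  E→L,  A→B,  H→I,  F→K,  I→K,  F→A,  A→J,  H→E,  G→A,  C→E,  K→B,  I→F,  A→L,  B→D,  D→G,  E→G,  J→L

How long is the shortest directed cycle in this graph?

For each vertex v, BFS finds the shortest path from v back to v.
The shortest such closed walk is A → B → D → G → A, length 4.

4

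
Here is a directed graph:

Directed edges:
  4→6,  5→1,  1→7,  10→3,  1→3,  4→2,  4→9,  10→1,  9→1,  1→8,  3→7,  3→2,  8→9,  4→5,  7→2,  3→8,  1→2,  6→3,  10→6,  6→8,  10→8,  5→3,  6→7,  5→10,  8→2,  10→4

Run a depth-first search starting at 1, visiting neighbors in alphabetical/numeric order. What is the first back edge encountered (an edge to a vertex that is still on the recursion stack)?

9→1

DFS from 1 (visiting neighbors in alphabetical/numeric order); mark gray on enter, black on exit:
1 gray
  2 gray
  2 black
  3 gray
    3→2: 2 black — skip
    7 gray
      7→2: 2 black — skip
    7 black
    8 gray
      8→2: 2 black — skip
      9 gray
        9→1: 1 is gray → back edge
First back edge: 9 → 1.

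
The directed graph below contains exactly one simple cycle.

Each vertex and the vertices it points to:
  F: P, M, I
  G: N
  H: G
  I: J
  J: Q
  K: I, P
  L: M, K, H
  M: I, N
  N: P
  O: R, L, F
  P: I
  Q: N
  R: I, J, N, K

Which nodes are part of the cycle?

I, J, N, P, Q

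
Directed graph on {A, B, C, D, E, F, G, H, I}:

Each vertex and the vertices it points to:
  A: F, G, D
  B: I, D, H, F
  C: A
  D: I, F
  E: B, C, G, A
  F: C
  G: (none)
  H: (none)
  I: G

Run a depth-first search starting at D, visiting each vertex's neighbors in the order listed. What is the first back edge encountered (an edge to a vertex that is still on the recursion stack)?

A->F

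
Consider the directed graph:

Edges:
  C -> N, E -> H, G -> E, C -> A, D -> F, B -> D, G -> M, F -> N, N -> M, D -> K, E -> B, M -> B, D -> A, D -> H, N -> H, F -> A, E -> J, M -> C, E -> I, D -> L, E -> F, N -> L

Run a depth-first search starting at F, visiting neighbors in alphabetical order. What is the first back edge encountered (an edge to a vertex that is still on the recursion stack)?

DFS from F (visiting neighbors in alphabetical order); mark gray on enter, black on exit:
F gray
  A gray
  A black
  N gray
    H gray
    H black
    L gray
    L black
    M gray
      B gray
        D gray
          D→A: A black — skip
          D→F: F is gray → back edge
First back edge: D → F.

D->F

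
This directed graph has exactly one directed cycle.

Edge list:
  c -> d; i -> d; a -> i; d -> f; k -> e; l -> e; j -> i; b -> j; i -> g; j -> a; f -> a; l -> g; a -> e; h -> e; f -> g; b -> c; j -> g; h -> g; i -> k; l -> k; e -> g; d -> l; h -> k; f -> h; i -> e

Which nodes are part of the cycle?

a, d, f, i

DFS with gray/black marking from d:
d gray
  l gray
    g gray
    g black
    k gray
      e gray
        e→g: g black — skip
      e black
    k black
    l→e: e black — skip
  l black
  f gray
    h gray
      h→g: g black — skip
      h→k: k black — skip
      h→e: e black — skip
    h black
    f→g: g black — skip
    a gray
      i gray
        i→g: g black — skip
        i→d: d is gray → back edge
Back edge closes the cycle d → f → a → i → d; its vertices are {a, d, f, i}.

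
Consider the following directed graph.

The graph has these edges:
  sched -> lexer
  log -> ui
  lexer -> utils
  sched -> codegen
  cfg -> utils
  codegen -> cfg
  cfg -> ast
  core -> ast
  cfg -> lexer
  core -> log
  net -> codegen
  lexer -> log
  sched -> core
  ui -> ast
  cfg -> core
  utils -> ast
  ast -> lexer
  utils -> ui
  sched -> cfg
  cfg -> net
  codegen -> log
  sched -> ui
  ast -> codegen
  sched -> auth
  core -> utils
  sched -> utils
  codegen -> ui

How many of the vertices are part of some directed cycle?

9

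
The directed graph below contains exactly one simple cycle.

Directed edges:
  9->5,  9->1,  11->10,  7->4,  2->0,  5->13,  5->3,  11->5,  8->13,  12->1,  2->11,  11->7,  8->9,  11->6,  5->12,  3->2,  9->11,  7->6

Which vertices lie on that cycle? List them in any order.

DFS with gray/black marking from 11:
11 gray
  7 gray
    4 gray
    4 black
    6 gray
    6 black
  7 black
  5 gray
    13 gray
    13 black
    3 gray
      2 gray
        2→11: 11 is gray → back edge
Back edge closes the cycle 11 → 5 → 3 → 2 → 11; its vertices are {2, 3, 5, 11}.

2, 3, 5, 11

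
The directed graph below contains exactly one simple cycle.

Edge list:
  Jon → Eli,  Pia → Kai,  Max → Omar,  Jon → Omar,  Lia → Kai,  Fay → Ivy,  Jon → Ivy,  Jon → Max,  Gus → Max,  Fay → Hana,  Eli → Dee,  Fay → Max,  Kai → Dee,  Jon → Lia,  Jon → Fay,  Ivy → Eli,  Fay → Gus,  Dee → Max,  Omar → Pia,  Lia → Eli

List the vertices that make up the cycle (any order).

Dee, Kai, Max, Pia, Omar

DFS with gray/black marking from Omar:
Omar gray
  Pia gray
    Kai gray
      Dee gray
        Max gray
          Max→Omar: Omar is gray → back edge
Back edge closes the cycle Omar → Pia → Kai → Dee → Max → Omar; its vertices are {Dee, Kai, Max, Pia, Omar}.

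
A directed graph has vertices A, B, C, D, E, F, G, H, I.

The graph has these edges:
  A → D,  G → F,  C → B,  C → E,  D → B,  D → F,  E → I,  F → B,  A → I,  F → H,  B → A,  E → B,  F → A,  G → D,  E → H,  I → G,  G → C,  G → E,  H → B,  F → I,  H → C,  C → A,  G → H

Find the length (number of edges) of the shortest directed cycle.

3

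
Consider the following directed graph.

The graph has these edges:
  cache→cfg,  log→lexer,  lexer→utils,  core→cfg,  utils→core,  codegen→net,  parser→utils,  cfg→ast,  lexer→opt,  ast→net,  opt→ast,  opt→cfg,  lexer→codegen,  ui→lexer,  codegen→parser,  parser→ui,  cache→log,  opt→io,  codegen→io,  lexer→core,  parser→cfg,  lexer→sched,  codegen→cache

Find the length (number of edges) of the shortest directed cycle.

For each vertex v, BFS finds the shortest path from v back to v.
The shortest such closed walk is log → lexer → codegen → cache → log, length 4.

4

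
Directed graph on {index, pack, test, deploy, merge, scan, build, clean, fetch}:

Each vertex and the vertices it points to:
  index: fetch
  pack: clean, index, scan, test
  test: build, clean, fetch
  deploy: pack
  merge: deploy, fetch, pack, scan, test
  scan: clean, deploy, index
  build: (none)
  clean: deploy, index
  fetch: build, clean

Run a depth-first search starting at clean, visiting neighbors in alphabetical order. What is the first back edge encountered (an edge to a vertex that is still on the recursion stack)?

DFS from clean (visiting neighbors in alphabetical order); mark gray on enter, black on exit:
clean gray
  deploy gray
    pack gray
      pack→clean: clean is gray → back edge
First back edge: pack → clean.

pack→clean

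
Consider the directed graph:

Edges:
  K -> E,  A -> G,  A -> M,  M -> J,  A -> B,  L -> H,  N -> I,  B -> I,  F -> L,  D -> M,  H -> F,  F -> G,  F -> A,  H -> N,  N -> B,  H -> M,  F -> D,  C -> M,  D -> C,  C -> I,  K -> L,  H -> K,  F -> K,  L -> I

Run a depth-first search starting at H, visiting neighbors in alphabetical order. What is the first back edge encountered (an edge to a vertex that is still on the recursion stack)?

L->H

DFS from H (visiting neighbors in alphabetical order); mark gray on enter, black on exit:
H gray
  F gray
    A gray
      B gray
        I gray
        I black
      B black
      G gray
      G black
      M gray
        J gray
        J black
      M black
    A black
    D gray
      C gray
        C→I: I black — skip
        C→M: M black — skip
      C black
      D→M: M black — skip
    D black
    F→G: G black — skip
    K gray
      E gray
      E black
      L gray
        L→H: H is gray → back edge
First back edge: L → H.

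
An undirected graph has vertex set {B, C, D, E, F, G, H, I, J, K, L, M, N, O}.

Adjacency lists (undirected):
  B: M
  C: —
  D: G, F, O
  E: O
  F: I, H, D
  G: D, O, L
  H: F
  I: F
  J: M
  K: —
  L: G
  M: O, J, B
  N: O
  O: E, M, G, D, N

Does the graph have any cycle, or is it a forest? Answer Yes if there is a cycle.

DFS, tracking each vertex's parent; an edge to a visited non-parent vertex closes a cycle.
Start from M:
visit M (parent –)
  visit O (parent M)
    visit E (parent O)
      E–O: parent, skip
    O–M: parent, skip
    visit G (parent O)
      visit D (parent G)
        D–G: parent, skip
        visit F (parent D)
          visit I (parent F)
            I–F: parent, skip
          visit H (parent F)
            H–F: parent, skip
          F–D: parent, skip
        D–O: O visited and ≠ parent → cycle
Cycle: O – G – D – O.

Yes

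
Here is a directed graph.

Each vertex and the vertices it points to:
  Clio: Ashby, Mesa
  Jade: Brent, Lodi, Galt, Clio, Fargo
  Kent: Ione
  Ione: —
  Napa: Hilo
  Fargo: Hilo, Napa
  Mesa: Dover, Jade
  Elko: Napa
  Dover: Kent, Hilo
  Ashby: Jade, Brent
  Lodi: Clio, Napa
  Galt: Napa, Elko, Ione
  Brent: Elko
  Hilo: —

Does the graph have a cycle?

DFS with white/gray/black marking, starting from Brent:
Brent gray
  Elko gray
    Napa gray
      Hilo gray
      Hilo black
    Napa black
  Elko black
Brent black
Clio gray
  Ashby gray
    Jade gray
      Jade→Brent: Brent black — skip
      Lodi gray
        Lodi→Clio: Clio is gray → back edge
Back edge found, so a cycle exists: Clio → Ashby → Jade → Lodi → Clio.

Yes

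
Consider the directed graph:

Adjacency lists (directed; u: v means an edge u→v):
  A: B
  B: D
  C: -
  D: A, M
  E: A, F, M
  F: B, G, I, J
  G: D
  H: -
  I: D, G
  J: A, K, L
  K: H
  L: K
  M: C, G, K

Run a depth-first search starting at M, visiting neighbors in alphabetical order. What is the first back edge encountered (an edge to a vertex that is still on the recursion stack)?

B→D

DFS from M (visiting neighbors in alphabetical order); mark gray on enter, black on exit:
M gray
  C gray
  C black
  G gray
    D gray
      A gray
        B gray
          B→D: D is gray → back edge
First back edge: B → D.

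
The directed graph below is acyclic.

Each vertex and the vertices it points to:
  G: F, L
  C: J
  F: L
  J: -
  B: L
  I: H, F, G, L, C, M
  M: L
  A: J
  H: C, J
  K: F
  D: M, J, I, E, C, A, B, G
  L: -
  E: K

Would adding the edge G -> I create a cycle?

Yes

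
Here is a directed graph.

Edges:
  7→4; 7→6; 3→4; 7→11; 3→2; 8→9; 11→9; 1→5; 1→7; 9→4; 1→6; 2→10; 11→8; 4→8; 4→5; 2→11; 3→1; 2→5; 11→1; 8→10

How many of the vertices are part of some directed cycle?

6

A vertex is on a directed cycle iff it belongs to a strongly connected component of size ≥ 2 (or has a self-loop).
The vertices on cycles are {1, 4, 7, 8, 9, 11} — 6 in total.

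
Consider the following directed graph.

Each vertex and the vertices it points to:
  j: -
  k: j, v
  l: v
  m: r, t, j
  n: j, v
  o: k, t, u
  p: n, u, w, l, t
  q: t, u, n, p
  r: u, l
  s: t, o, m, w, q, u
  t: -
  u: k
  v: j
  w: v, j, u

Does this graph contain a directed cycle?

DFS with white/gray/black marking, starting from o:
o gray
  k gray
    j gray
    j black
    v gray
      v→j: j black — skip
    v black
  k black
  t gray
  t black
  u gray
    u→k: k black — skip
  u black
o black
l gray
  l→v: v black — skip
l black
m gray
  r gray
    r→u: u black — skip
    r→l: l black — skip
  r black
  m→t: t black — skip
  m→j: j black — skip
m black
n gray
  n→j: j black — skip
  n→v: v black — skip
n black
p gray
  p→n: n black — skip
  p→u: u black — skip
  w gray
    w→v: v black — skip
    w→j: j black — skip
    w→u: u black — skip
  w black
  p→l: l black — skip
  p→t: t black — skip
p black
q gray
  q→t: t black — skip
  q→u: u black — skip
  q→n: n black — skip
  q→p: p black — skip
q black
s gray
  s→t: t black — skip
  s→o: o black — skip
  s→m: m black — skip
  s→w: w black — skip
  s→q: q black — skip
  s→u: u black — skip
s black
Every edge goes to a white or black vertex — no back edge, so the graph is acyclic.

No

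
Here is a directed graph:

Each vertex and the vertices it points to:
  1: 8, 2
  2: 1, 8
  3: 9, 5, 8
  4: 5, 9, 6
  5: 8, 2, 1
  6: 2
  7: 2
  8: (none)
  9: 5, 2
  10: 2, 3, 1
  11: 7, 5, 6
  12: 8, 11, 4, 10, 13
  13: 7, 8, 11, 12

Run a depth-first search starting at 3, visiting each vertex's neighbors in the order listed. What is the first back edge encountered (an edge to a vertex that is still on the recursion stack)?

DFS from 3 (visiting each vertex's neighbors in the order listed); mark gray on enter, black on exit:
3 gray
  9 gray
    5 gray
      8 gray
      8 black
      2 gray
        1 gray
          1→8: 8 black — skip
          1→2: 2 is gray → back edge
First back edge: 1 → 2.

1->2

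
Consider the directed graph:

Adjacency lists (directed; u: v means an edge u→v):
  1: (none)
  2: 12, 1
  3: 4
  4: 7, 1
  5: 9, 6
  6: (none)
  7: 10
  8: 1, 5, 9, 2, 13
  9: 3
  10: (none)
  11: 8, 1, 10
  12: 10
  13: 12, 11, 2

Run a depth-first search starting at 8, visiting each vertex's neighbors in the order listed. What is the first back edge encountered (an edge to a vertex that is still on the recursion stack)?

DFS from 8 (visiting each vertex's neighbors in the order listed); mark gray on enter, black on exit:
8 gray
  1 gray
  1 black
  5 gray
    9 gray
      3 gray
        4 gray
          7 gray
            10 gray
            10 black
          7 black
          4→1: 1 black — skip
        4 black
      3 black
    9 black
    6 gray
    6 black
  5 black
  8→9: 9 black — skip
  2 gray
    12 gray
      12→10: 10 black — skip
    12 black
    2→1: 1 black — skip
  2 black
  13 gray
    13→12: 12 black — skip
    11 gray
      11→8: 8 is gray → back edge
First back edge: 11 → 8.

11→8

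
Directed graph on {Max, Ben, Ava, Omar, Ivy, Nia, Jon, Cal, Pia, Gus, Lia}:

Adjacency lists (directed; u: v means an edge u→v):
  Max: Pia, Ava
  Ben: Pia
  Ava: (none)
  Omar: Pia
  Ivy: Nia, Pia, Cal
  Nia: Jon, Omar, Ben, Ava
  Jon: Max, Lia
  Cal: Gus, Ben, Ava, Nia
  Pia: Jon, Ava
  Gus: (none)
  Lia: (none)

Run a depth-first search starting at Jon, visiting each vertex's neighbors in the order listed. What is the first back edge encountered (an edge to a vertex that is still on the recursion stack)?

DFS from Jon (visiting each vertex's neighbors in the order listed); mark gray on enter, black on exit:
Jon gray
  Max gray
    Pia gray
      Pia→Jon: Jon is gray → back edge
First back edge: Pia → Jon.

Pia→Jon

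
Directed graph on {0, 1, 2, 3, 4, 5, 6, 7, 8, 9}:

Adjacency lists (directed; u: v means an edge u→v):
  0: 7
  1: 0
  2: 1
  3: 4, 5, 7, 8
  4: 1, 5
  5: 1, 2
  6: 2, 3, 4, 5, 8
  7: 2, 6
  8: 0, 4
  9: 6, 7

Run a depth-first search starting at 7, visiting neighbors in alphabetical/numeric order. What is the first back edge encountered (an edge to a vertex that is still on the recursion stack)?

0→7

DFS from 7 (visiting neighbors in alphabetical/numeric order); mark gray on enter, black on exit:
7 gray
  2 gray
    1 gray
      0 gray
        0→7: 7 is gray → back edge
First back edge: 0 → 7.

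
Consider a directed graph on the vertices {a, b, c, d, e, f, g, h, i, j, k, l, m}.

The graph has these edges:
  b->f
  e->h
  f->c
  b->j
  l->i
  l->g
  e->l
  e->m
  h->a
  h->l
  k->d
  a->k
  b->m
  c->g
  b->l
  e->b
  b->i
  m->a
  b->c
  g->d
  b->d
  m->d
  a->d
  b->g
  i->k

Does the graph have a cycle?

No

DFS with white/gray/black marking, starting from k:
k gray
  d gray
  d black
k black
a gray
  a→k: k black — skip
  a→d: d black — skip
a black
b gray
  c gray
    g gray
      g→d: d black — skip
    g black
  c black
  f gray
    f→c: c black — skip
  f black
  i gray
    i→k: k black — skip
  i black
  b→d: d black — skip
  m gray
    m→d: d black — skip
    m→a: a black — skip
  m black
  b→g: g black — skip
  j gray
  j black
  l gray
    l→g: g black — skip
    l→i: i black — skip
  l black
b black
e gray
  e→l: l black — skip
  e→m: m black — skip
  h gray
    h→a: a black — skip
    h→l: l black — skip
  h black
  e→b: b black — skip
e black
Every edge goes to a white or black vertex — no back edge, so the graph is acyclic.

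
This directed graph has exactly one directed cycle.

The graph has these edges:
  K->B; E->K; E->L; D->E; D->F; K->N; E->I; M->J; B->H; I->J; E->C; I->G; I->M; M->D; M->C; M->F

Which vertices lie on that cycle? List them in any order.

D, E, I, M

DFS with gray/black marking from E:
E gray
  I gray
    M gray
      D gray
        F gray
        F black
        D→E: E is gray → back edge
Back edge closes the cycle E → I → M → D → E; its vertices are {D, E, I, M}.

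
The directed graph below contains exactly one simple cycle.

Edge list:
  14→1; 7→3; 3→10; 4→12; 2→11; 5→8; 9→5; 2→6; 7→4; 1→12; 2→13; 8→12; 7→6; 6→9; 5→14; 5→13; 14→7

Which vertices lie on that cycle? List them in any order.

DFS with gray/black marking from 6:
6 gray
  9 gray
    5 gray
      13 gray
      13 black
      14 gray
        1 gray
          12 gray
          12 black
        1 black
        7 gray
          4 gray
            4→12: 12 black — skip
          4 black
          7→6: 6 is gray → back edge
Back edge closes the cycle 6 → 9 → 5 → 14 → 7 → 6; its vertices are {5, 6, 7, 9, 14}.

5, 6, 7, 9, 14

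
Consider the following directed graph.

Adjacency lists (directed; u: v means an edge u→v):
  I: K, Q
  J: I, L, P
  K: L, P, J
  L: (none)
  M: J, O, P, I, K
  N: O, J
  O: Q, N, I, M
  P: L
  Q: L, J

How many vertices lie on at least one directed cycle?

A vertex is on a directed cycle iff it belongs to a strongly connected component of size ≥ 2 (or has a self-loop).
The vertices on cycles are {I, J, K, M, N, O, Q} — 7 in total.

7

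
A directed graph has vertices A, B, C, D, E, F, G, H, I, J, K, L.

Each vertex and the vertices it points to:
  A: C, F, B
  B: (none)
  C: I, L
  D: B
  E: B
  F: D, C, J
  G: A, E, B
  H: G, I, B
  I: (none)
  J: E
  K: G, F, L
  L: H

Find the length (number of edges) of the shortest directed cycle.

For each vertex v, BFS finds the shortest path from v back to v.
The shortest such closed walk is L → H → G → A → C → L, length 5.

5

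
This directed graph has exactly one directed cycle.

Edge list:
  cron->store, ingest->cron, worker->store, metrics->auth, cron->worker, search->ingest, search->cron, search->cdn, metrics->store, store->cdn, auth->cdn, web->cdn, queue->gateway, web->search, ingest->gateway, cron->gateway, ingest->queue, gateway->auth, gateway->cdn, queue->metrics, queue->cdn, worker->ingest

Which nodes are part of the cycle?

DFS with gray/black marking from ingest:
ingest gray
  cron gray
    gateway gray
      auth gray
        cdn gray
        cdn black
      auth black
      gateway→cdn: cdn black — skip
    gateway black
    store gray
      store→cdn: cdn black — skip
    store black
    worker gray
      worker→ingest: ingest is gray → back edge
Back edge closes the cycle ingest → cron → worker → ingest; its vertices are {cron, ingest, worker}.

cron, ingest, worker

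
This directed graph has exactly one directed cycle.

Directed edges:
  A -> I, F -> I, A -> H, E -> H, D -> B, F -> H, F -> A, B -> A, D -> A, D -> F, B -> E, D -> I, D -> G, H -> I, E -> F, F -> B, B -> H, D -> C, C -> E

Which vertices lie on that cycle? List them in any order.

B, E, F

DFS with gray/black marking from B:
B gray
  H gray
    I gray
    I black
  H black
  A gray
    A→I: I black — skip
    A→H: H black — skip
  A black
  E gray
    F gray
      F→H: H black — skip
      F→I: I black — skip
      F→A: A black — skip
      F→B: B is gray → back edge
Back edge closes the cycle B → E → F → B; its vertices are {B, E, F}.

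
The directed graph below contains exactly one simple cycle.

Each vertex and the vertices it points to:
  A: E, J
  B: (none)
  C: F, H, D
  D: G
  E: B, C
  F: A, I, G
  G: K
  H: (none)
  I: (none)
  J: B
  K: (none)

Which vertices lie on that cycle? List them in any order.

DFS with gray/black marking from C:
C gray
  F gray
    A gray
      E gray
        B gray
        B black
        E→C: C is gray → back edge
Back edge closes the cycle C → F → A → E → C; its vertices are {A, C, E, F}.

A, C, E, F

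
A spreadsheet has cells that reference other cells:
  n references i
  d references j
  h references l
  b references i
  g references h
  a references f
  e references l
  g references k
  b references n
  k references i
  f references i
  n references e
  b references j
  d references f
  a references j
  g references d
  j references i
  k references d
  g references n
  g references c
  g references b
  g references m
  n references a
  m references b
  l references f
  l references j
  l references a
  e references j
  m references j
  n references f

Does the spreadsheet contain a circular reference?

No

DFS with white/gray/black marking, starting from c:
c gray
c black
a gray
  f gray
    i gray
    i black
  f black
  j gray
    j→i: i black — skip
  j black
a black
b gray
  b→j: j black — skip
  b→i: i black — skip
  n gray
    n→a: a black — skip
    e gray
      e→j: j black — skip
      l gray
        l→j: j black — skip
        l→f: f black — skip
        l→a: a black — skip
      l black
    e black
    n→i: i black — skip
    n→f: f black — skip
  n black
b black
d gray
  d→f: f black — skip
  d→j: j black — skip
d black
g gray
  g→d: d black — skip
  k gray
    k→d: d black — skip
    k→i: i black — skip
  k black
  g→n: n black — skip
  m gray
    m→j: j black — skip
    m→b: b black — skip
  m black
  g→b: b black — skip
  h gray
    h→l: l black — skip
  h black
  g→c: c black — skip
g black
Every edge goes to a white or black vertex — no back edge, so the graph is acyclic.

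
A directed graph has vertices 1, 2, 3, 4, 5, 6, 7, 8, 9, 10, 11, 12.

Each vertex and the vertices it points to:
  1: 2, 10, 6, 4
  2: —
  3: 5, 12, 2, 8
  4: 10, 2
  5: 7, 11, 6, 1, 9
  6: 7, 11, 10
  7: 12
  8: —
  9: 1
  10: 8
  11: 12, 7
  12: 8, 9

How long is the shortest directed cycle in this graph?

For each vertex v, BFS finds the shortest path from v back to v.
The shortest such closed walk is 9 → 1 → 6 → 7 → 12 → 9, length 5.

5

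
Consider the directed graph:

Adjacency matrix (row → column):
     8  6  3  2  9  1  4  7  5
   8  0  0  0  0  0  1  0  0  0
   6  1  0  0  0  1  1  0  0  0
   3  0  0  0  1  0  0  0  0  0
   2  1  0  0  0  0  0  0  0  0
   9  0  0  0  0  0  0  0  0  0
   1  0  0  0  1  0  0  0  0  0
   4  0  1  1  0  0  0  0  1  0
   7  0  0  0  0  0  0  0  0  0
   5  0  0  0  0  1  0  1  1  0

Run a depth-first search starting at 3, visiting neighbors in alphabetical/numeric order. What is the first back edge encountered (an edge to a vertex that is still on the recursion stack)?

1->2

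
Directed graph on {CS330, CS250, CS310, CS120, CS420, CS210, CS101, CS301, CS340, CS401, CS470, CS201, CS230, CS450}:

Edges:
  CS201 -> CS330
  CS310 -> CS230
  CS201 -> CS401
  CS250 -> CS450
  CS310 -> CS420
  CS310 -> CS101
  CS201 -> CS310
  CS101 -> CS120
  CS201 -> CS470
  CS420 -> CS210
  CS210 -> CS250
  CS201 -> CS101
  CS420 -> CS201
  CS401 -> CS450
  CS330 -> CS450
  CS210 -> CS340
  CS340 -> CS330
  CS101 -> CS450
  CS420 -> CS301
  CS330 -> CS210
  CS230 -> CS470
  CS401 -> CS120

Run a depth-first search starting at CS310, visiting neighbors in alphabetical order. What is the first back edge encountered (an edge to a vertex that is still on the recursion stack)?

CS201->CS310

DFS from CS310 (visiting neighbors in alphabetical order); mark gray on enter, black on exit:
CS310 gray
  CS101 gray
    CS120 gray
    CS120 black
    CS450 gray
    CS450 black
  CS101 black
  CS230 gray
    CS470 gray
    CS470 black
  CS230 black
  CS420 gray
    CS201 gray
      CS201→CS101: CS101 black — skip
      CS201→CS310: CS310 is gray → back edge
First back edge: CS201 → CS310.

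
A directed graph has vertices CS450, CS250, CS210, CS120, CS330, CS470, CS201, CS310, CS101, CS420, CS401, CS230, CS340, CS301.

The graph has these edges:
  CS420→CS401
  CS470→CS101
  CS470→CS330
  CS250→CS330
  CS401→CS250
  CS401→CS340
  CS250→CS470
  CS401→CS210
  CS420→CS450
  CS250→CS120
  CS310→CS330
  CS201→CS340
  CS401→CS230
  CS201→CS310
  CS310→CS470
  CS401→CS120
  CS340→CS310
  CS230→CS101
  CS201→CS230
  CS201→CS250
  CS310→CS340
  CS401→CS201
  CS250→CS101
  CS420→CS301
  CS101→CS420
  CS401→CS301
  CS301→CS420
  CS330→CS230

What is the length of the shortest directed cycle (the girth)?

For each vertex v, BFS finds the shortest path from v back to v.
The shortest such closed walk is CS420 → CS301 → CS420, length 2.

2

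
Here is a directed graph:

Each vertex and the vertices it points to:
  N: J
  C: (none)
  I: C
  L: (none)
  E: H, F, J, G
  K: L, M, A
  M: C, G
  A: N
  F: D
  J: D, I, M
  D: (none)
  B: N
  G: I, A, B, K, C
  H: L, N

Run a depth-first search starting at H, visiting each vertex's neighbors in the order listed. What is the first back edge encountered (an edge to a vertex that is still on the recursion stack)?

A→N

DFS from H (visiting each vertex's neighbors in the order listed); mark gray on enter, black on exit:
H gray
  L gray
  L black
  N gray
    J gray
      D gray
      D black
      I gray
        C gray
        C black
      I black
      M gray
        M→C: C black — skip
        G gray
          G→I: I black — skip
          A gray
            A→N: N is gray → back edge
First back edge: A → N.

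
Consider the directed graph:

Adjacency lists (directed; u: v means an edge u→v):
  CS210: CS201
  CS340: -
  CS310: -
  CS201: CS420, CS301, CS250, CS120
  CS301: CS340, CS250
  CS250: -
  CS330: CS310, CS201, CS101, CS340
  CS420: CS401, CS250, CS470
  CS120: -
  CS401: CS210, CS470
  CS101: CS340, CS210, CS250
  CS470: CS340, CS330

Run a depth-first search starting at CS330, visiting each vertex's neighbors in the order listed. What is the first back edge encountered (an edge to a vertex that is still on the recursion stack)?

CS210→CS201

DFS from CS330 (visiting each vertex's neighbors in the order listed); mark gray on enter, black on exit:
CS330 gray
  CS310 gray
  CS310 black
  CS201 gray
    CS420 gray
      CS401 gray
        CS210 gray
          CS210→CS201: CS201 is gray → back edge
First back edge: CS210 → CS201.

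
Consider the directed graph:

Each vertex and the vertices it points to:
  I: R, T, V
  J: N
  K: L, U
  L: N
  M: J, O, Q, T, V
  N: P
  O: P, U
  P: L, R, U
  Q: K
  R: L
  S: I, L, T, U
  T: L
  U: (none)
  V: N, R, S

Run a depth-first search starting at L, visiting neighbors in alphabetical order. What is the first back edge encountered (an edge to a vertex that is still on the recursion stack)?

DFS from L (visiting neighbors in alphabetical order); mark gray on enter, black on exit:
L gray
  N gray
    P gray
      P→L: L is gray → back edge
First back edge: P → L.

P->L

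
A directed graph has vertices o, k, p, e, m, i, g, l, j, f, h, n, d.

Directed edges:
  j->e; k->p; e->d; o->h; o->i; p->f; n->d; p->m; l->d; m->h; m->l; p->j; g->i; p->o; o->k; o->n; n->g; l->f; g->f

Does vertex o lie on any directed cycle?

Yes

o is on a cycle iff o can reach itself via ≥1 edge.
o → k → p → o — yes.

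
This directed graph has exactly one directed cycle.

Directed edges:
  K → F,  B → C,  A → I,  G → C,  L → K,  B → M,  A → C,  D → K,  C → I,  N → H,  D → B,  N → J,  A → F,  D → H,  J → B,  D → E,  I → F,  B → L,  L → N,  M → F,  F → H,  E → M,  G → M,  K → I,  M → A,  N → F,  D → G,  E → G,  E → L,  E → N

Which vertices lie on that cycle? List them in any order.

B, J, L, N

DFS with gray/black marking from L:
L gray
  K gray
    F gray
      H gray
      H black
    F black
    I gray
      I→F: F black — skip
    I black
  K black
  N gray
    N→F: F black — skip
    J gray
      B gray
        C gray
          C→I: I black — skip
        C black
        B→L: L is gray → back edge
Back edge closes the cycle L → N → J → B → L; its vertices are {B, J, L, N}.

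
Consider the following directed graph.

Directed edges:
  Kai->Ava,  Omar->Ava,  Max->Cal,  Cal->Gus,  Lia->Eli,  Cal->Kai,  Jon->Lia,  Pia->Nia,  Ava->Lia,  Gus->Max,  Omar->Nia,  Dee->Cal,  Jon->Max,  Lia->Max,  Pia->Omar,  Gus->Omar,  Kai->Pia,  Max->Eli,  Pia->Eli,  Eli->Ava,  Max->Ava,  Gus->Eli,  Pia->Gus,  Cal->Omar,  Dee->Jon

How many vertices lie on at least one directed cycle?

9

A vertex is on a directed cycle iff it belongs to a strongly connected component of size ≥ 2 (or has a self-loop).
The vertices on cycles are {Ava, Cal, Eli, Gus, Kai, Lia, Max, Pia, Omar} — 9 in total.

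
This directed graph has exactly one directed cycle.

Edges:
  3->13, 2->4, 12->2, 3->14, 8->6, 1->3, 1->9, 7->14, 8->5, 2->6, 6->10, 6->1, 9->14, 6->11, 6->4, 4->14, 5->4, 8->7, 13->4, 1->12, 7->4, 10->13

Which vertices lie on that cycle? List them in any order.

1, 2, 6, 12

DFS with gray/black marking from 6:
6 gray
  10 gray
    13 gray
      4 gray
        14 gray
        14 black
      4 black
    13 black
  10 black
  1 gray
    12 gray
      2 gray
        2→4: 4 black — skip
        2→6: 6 is gray → back edge
Back edge closes the cycle 6 → 1 → 12 → 2 → 6; its vertices are {1, 2, 6, 12}.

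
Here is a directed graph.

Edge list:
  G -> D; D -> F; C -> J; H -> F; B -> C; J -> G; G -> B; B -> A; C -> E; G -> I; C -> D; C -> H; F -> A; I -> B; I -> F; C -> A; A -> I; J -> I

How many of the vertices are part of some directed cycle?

A vertex is on a directed cycle iff it belongs to a strongly connected component of size ≥ 2 (or has a self-loop).
The vertices on cycles are {A, B, C, D, F, G, H, I, J} — 9 in total.

9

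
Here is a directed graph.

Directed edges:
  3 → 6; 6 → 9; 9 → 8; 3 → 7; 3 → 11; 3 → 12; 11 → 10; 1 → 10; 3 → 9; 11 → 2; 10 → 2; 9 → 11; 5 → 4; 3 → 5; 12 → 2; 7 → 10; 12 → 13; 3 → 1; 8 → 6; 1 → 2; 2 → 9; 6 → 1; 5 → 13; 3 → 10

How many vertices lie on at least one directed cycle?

7

A vertex is on a directed cycle iff it belongs to a strongly connected component of size ≥ 2 (or has a self-loop).
The vertices on cycles are {1, 2, 6, 8, 9, 10, 11} — 7 in total.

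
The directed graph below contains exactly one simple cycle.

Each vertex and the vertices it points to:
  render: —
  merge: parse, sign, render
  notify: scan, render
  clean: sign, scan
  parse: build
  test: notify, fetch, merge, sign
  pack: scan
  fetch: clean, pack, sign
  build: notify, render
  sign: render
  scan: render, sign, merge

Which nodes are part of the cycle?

DFS with gray/black marking from merge:
merge gray
  parse gray
    build gray
      notify gray
        scan gray
          render gray
          render black
          sign gray
            sign→render: render black — skip
          sign black
          scan→merge: merge is gray → back edge
Back edge closes the cycle merge → parse → build → notify → scan → merge; its vertices are {scan, build, merge, parse, notify}.

scan, build, merge, parse, notify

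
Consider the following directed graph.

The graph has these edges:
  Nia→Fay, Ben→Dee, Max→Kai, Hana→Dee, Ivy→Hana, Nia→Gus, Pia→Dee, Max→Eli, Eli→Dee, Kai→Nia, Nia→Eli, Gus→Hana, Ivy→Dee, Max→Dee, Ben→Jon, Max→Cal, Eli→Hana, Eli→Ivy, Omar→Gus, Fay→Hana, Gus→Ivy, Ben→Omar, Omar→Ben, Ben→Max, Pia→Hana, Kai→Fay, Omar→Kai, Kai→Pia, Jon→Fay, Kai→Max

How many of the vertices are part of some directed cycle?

A vertex is on a directed cycle iff it belongs to a strongly connected component of size ≥ 2 (or has a self-loop).
The vertices on cycles are {Ben, Kai, Max, Omar} — 4 in total.

4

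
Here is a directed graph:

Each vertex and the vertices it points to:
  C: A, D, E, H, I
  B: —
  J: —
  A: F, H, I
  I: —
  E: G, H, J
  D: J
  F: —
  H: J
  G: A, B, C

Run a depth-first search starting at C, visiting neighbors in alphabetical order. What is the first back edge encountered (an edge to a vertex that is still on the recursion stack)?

DFS from C (visiting neighbors in alphabetical order); mark gray on enter, black on exit:
C gray
  A gray
    F gray
    F black
    H gray
      J gray
      J black
    H black
    I gray
    I black
  A black
  D gray
    D→J: J black — skip
  D black
  E gray
    G gray
      G→A: A black — skip
      B gray
      B black
      G→C: C is gray → back edge
First back edge: G → C.

G→C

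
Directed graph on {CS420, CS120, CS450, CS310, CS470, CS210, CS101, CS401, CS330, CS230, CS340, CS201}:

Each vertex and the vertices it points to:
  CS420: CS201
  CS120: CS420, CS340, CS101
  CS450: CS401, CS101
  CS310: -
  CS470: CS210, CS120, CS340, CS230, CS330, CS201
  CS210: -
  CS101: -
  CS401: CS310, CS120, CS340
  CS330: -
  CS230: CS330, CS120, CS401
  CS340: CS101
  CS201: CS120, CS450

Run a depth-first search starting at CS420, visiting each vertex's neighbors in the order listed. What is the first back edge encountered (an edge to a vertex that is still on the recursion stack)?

DFS from CS420 (visiting each vertex's neighbors in the order listed); mark gray on enter, black on exit:
CS420 gray
  CS201 gray
    CS120 gray
      CS120→CS420: CS420 is gray → back edge
First back edge: CS120 → CS420.

CS120->CS420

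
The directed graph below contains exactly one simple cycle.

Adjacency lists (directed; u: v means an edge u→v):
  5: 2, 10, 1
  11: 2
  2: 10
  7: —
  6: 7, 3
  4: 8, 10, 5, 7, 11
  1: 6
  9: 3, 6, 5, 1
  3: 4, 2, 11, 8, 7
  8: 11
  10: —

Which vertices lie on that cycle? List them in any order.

1, 3, 4, 5, 6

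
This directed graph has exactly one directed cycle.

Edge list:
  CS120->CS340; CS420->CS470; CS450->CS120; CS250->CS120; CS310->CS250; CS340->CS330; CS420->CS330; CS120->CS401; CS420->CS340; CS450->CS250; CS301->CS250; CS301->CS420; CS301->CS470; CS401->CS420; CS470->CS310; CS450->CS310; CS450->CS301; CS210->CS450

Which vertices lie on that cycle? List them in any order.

DFS with gray/black marking from CS120:
CS120 gray
  CS340 gray
    CS330 gray
    CS330 black
  CS340 black
  CS401 gray
    CS420 gray
      CS420→CS330: CS330 black — skip
      CS420→CS340: CS340 black — skip
      CS470 gray
        CS310 gray
          CS250 gray
            CS250→CS120: CS120 is gray → back edge
Back edge closes the cycle CS120 → CS401 → CS420 → CS470 → CS310 → CS250 → CS120; its vertices are {CS120, CS250, CS310, CS401, CS420, CS470}.

CS120, CS250, CS310, CS401, CS420, CS470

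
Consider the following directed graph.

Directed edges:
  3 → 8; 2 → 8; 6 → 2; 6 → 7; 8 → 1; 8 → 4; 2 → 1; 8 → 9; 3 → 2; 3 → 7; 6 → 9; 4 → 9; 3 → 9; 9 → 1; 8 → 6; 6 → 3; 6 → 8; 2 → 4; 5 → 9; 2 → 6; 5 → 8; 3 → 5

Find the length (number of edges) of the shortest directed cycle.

For each vertex v, BFS finds the shortest path from v back to v.
The shortest such closed walk is 6 → 8 → 6, length 2.

2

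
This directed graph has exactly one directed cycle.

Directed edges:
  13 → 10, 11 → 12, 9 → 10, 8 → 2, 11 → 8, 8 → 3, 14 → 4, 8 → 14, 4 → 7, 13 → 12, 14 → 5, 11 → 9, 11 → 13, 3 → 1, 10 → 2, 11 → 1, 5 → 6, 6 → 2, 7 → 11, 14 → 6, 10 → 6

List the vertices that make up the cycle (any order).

4, 7, 8, 11, 14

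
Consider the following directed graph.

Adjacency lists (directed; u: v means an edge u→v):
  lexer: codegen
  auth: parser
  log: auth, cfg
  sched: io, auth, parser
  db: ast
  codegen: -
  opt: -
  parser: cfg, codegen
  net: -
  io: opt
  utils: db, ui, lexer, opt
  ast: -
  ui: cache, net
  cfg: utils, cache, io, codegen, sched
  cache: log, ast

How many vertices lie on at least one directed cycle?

8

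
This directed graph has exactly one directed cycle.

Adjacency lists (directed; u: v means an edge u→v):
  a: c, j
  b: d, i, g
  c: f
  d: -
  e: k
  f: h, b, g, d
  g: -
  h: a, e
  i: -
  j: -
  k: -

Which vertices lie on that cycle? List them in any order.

a, c, f, h

DFS with gray/black marking from f:
f gray
  h gray
    a gray
      c gray
        c→f: f is gray → back edge
Back edge closes the cycle f → h → a → c → f; its vertices are {a, c, f, h}.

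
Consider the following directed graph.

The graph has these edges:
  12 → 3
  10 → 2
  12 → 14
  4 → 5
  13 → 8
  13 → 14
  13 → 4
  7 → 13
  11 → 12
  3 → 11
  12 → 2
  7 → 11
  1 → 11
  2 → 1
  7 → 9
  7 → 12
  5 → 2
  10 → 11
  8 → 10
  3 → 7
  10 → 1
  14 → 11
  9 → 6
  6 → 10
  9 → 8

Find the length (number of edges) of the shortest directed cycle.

3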